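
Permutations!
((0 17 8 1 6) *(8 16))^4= (0 1 16)(6 8 17)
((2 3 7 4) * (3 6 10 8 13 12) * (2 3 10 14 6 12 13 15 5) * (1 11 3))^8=(1 7 11 4 3)(2 10 15)(5 12 8)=((1 11 3 7 4)(2 12 10 8 15 5)(6 14))^8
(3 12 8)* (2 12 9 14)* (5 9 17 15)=(2 12 8 3 17 15 5 9 14)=[0, 1, 12, 17, 4, 9, 6, 7, 3, 14, 10, 11, 8, 13, 2, 5, 16, 15]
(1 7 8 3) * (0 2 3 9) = [2, 7, 3, 1, 4, 5, 6, 8, 9, 0] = (0 2 3 1 7 8 9)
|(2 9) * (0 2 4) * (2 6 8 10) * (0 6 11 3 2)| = 9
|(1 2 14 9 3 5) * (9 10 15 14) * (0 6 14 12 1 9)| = 24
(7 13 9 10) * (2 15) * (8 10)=(2 15)(7 13 9 8 10)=[0, 1, 15, 3, 4, 5, 6, 13, 10, 8, 7, 11, 12, 9, 14, 2]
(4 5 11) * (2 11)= (2 11 4 5)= [0, 1, 11, 3, 5, 2, 6, 7, 8, 9, 10, 4]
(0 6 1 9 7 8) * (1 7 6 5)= (0 5 1 9 6 7 8)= [5, 9, 2, 3, 4, 1, 7, 8, 0, 6]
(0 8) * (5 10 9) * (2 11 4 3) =(0 8)(2 11 4 3)(5 10 9) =[8, 1, 11, 2, 3, 10, 6, 7, 0, 5, 9, 4]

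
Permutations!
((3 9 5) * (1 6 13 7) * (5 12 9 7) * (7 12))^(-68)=((1 6 13 5 3 12 9 7))^(-68)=(1 3)(5 7)(6 12)(9 13)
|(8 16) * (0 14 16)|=4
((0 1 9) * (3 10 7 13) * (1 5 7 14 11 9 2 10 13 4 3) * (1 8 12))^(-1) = (0 9 11 14 10 2 1 12 8 13 3 4 7 5)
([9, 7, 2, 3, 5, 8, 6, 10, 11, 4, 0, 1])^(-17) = [9, 7, 2, 3, 5, 8, 6, 10, 11, 4, 0, 1]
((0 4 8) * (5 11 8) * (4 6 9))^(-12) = (0 9 5 8 6 4 11)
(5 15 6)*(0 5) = [5, 1, 2, 3, 4, 15, 0, 7, 8, 9, 10, 11, 12, 13, 14, 6] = (0 5 15 6)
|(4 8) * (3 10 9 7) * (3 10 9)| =4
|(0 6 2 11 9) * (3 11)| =6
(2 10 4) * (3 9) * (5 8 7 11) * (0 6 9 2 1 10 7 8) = (0 6 9 3 2 7 11 5)(1 10 4) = [6, 10, 7, 2, 1, 0, 9, 11, 8, 3, 4, 5]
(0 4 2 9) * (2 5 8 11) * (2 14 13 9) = (0 4 5 8 11 14 13 9) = [4, 1, 2, 3, 5, 8, 6, 7, 11, 0, 10, 14, 12, 9, 13]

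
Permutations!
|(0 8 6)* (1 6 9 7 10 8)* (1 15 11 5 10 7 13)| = 10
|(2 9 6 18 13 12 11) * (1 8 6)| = |(1 8 6 18 13 12 11 2 9)| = 9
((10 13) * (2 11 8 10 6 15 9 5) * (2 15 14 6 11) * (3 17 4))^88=(3 17 4)(5 15 9)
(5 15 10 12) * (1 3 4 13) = (1 3 4 13)(5 15 10 12) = [0, 3, 2, 4, 13, 15, 6, 7, 8, 9, 12, 11, 5, 1, 14, 10]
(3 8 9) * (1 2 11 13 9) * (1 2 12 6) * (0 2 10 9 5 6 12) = (0 2 11 13 5 6 1)(3 8 10 9) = [2, 0, 11, 8, 4, 6, 1, 7, 10, 3, 9, 13, 12, 5]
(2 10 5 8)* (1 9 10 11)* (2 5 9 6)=(1 6 2 11)(5 8)(9 10)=[0, 6, 11, 3, 4, 8, 2, 7, 5, 10, 9, 1]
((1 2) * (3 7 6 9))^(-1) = (1 2)(3 9 6 7)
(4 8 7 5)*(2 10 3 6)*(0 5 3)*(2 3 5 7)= [7, 1, 10, 6, 8, 4, 3, 5, 2, 9, 0]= (0 7 5 4 8 2 10)(3 6)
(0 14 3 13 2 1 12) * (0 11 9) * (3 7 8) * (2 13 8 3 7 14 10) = (14)(0 10 2 1 12 11 9)(3 8 7) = [10, 12, 1, 8, 4, 5, 6, 3, 7, 0, 2, 9, 11, 13, 14]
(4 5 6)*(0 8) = (0 8)(4 5 6) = [8, 1, 2, 3, 5, 6, 4, 7, 0]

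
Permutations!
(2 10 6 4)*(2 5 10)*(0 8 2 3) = (0 8 2 3)(4 5 10 6) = [8, 1, 3, 0, 5, 10, 4, 7, 2, 9, 6]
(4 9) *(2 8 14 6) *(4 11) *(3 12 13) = (2 8 14 6)(3 12 13)(4 9 11) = [0, 1, 8, 12, 9, 5, 2, 7, 14, 11, 10, 4, 13, 3, 6]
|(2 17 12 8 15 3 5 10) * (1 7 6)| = |(1 7 6)(2 17 12 8 15 3 5 10)| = 24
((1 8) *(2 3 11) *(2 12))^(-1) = ((1 8)(2 3 11 12))^(-1) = (1 8)(2 12 11 3)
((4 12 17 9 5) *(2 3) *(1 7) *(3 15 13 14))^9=((1 7)(2 15 13 14 3)(4 12 17 9 5))^9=(1 7)(2 3 14 13 15)(4 5 9 17 12)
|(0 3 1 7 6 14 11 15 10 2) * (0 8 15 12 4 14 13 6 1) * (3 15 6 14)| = 12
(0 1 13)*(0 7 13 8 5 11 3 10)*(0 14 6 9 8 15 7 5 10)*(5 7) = [1, 15, 2, 0, 4, 11, 9, 13, 10, 8, 14, 3, 12, 7, 6, 5] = (0 1 15 5 11 3)(6 9 8 10 14)(7 13)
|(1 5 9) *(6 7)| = 6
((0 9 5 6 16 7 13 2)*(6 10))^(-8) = ((0 9 5 10 6 16 7 13 2))^(-8) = (0 9 5 10 6 16 7 13 2)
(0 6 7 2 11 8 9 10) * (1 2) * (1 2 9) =(0 6 7 2 11 8 1 9 10) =[6, 9, 11, 3, 4, 5, 7, 2, 1, 10, 0, 8]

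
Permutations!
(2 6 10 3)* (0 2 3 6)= (0 2)(6 10)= [2, 1, 0, 3, 4, 5, 10, 7, 8, 9, 6]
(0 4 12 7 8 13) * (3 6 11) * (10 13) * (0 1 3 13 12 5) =[4, 3, 2, 6, 5, 0, 11, 8, 10, 9, 12, 13, 7, 1] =(0 4 5)(1 3 6 11 13)(7 8 10 12)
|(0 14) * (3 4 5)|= 6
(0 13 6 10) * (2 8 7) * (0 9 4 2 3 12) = (0 13 6 10 9 4 2 8 7 3 12) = [13, 1, 8, 12, 2, 5, 10, 3, 7, 4, 9, 11, 0, 6]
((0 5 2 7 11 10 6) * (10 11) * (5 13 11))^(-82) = ((0 13 11 5 2 7 10 6))^(-82) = (0 10 2 11)(5 13 6 7)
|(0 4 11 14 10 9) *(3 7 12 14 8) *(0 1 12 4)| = |(1 12 14 10 9)(3 7 4 11 8)| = 5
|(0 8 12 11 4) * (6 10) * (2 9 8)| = |(0 2 9 8 12 11 4)(6 10)| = 14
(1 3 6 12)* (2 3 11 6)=(1 11 6 12)(2 3)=[0, 11, 3, 2, 4, 5, 12, 7, 8, 9, 10, 6, 1]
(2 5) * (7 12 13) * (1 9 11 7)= [0, 9, 5, 3, 4, 2, 6, 12, 8, 11, 10, 7, 13, 1]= (1 9 11 7 12 13)(2 5)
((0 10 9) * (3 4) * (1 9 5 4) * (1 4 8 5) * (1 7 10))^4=(10)(0 1 9)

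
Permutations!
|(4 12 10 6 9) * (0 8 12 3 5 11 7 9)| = 30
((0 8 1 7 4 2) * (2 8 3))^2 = ((0 3 2)(1 7 4 8))^2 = (0 2 3)(1 4)(7 8)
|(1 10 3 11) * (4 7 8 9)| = |(1 10 3 11)(4 7 8 9)| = 4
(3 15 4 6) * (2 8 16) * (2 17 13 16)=(2 8)(3 15 4 6)(13 16 17)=[0, 1, 8, 15, 6, 5, 3, 7, 2, 9, 10, 11, 12, 16, 14, 4, 17, 13]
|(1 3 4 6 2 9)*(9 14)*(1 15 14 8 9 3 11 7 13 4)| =|(1 11 7 13 4 6 2 8 9 15 14 3)| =12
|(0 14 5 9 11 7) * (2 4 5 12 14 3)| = 8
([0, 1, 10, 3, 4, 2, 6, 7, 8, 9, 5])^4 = [0, 1, 10, 3, 4, 2, 6, 7, 8, 9, 5]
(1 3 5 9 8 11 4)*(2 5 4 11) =[0, 3, 5, 4, 1, 9, 6, 7, 2, 8, 10, 11] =(11)(1 3 4)(2 5 9 8)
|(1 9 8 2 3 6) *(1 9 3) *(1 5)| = 7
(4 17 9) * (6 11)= (4 17 9)(6 11)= [0, 1, 2, 3, 17, 5, 11, 7, 8, 4, 10, 6, 12, 13, 14, 15, 16, 9]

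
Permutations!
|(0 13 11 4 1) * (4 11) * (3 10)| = 4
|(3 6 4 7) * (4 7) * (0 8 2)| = |(0 8 2)(3 6 7)| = 3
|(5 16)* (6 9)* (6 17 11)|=4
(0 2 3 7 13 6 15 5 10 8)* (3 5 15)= (15)(0 2 5 10 8)(3 7 13 6)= [2, 1, 5, 7, 4, 10, 3, 13, 0, 9, 8, 11, 12, 6, 14, 15]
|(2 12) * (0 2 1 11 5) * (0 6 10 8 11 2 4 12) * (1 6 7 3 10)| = 6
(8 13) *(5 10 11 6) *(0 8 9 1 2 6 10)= (0 8 13 9 1 2 6 5)(10 11)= [8, 2, 6, 3, 4, 0, 5, 7, 13, 1, 11, 10, 12, 9]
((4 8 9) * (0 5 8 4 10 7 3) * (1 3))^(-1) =(0 3 1 7 10 9 8 5)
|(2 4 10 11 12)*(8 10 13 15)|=|(2 4 13 15 8 10 11 12)|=8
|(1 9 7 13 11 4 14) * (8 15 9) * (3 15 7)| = 21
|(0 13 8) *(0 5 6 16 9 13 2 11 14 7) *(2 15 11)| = 30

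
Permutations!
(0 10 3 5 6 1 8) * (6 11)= (0 10 3 5 11 6 1 8)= [10, 8, 2, 5, 4, 11, 1, 7, 0, 9, 3, 6]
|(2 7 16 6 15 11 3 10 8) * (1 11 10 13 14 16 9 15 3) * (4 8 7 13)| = |(1 11)(2 13 14 16 6 3 4 8)(7 9 15 10)| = 8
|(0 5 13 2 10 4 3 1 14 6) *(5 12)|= |(0 12 5 13 2 10 4 3 1 14 6)|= 11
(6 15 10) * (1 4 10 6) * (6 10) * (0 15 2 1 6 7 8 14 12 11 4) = (0 15 10 6 2 1)(4 7 8 14 12 11) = [15, 0, 1, 3, 7, 5, 2, 8, 14, 9, 6, 4, 11, 13, 12, 10]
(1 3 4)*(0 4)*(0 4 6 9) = (0 6 9)(1 3 4) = [6, 3, 2, 4, 1, 5, 9, 7, 8, 0]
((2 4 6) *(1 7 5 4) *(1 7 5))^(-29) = (1 5 4 6 2 7)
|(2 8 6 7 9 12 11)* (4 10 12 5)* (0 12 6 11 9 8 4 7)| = |(0 12 9 5 7 8 11 2 4 10 6)| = 11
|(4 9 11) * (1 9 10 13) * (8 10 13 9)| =7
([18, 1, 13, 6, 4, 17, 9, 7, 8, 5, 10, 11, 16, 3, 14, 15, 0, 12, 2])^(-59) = (0 5 13 16 9 2 12 6 18 17 3)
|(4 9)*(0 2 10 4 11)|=6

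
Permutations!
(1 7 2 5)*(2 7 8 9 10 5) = (1 8 9 10 5) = [0, 8, 2, 3, 4, 1, 6, 7, 9, 10, 5]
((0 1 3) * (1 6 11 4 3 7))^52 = ((0 6 11 4 3)(1 7))^52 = (0 11 3 6 4)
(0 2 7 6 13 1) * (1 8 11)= (0 2 7 6 13 8 11 1)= [2, 0, 7, 3, 4, 5, 13, 6, 11, 9, 10, 1, 12, 8]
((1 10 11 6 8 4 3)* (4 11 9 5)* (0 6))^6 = ((0 6 8 11)(1 10 9 5 4 3))^6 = (0 8)(6 11)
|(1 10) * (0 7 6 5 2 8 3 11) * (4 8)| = |(0 7 6 5 2 4 8 3 11)(1 10)| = 18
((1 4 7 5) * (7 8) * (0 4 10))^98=(10)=((0 4 8 7 5 1 10))^98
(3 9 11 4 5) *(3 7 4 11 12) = (3 9 12)(4 5 7) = [0, 1, 2, 9, 5, 7, 6, 4, 8, 12, 10, 11, 3]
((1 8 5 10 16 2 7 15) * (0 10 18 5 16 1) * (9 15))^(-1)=((0 10 1 8 16 2 7 9 15)(5 18))^(-1)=(0 15 9 7 2 16 8 1 10)(5 18)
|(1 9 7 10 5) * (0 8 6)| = 15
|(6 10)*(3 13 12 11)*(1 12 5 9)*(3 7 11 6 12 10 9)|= |(1 10 12 6 9)(3 13 5)(7 11)|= 30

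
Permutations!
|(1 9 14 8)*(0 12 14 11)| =7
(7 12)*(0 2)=[2, 1, 0, 3, 4, 5, 6, 12, 8, 9, 10, 11, 7]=(0 2)(7 12)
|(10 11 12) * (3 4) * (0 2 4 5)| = 15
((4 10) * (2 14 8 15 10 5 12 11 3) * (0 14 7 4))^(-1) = (0 10 15 8 14)(2 3 11 12 5 4 7)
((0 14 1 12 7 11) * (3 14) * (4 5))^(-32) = ((0 3 14 1 12 7 11)(4 5))^(-32) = (0 1 11 14 7 3 12)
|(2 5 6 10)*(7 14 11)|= 12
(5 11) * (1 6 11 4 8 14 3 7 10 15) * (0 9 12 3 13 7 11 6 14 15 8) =(0 9 12 3 11 5 4)(1 14 13 7 10 8 15) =[9, 14, 2, 11, 0, 4, 6, 10, 15, 12, 8, 5, 3, 7, 13, 1]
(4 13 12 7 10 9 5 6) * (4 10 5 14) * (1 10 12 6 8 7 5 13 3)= [0, 10, 2, 1, 3, 8, 12, 13, 7, 14, 9, 11, 5, 6, 4]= (1 10 9 14 4 3)(5 8 7 13 6 12)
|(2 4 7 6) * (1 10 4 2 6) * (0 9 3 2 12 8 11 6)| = 8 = |(0 9 3 2 12 8 11 6)(1 10 4 7)|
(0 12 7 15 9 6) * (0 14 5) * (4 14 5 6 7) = (0 12 4 14 6 5)(7 15 9) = [12, 1, 2, 3, 14, 0, 5, 15, 8, 7, 10, 11, 4, 13, 6, 9]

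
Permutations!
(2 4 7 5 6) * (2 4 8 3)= (2 8 3)(4 7 5 6)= [0, 1, 8, 2, 7, 6, 4, 5, 3]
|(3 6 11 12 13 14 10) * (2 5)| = |(2 5)(3 6 11 12 13 14 10)| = 14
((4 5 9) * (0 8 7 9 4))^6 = ((0 8 7 9)(4 5))^6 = (0 7)(8 9)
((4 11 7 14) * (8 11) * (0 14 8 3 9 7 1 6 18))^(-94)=(0 7 18 9 6 3 1 4 11 14 8)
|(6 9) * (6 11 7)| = 4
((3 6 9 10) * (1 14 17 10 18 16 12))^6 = (1 9 17 16 3)(6 14 18 10 12)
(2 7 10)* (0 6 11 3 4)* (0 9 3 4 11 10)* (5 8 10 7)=[6, 1, 5, 11, 9, 8, 7, 0, 10, 3, 2, 4]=(0 6 7)(2 5 8 10)(3 11 4 9)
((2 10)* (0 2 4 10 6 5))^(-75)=((0 2 6 5)(4 10))^(-75)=(0 2 6 5)(4 10)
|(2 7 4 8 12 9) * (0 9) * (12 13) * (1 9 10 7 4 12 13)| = |(13)(0 10 7 12)(1 9 2 4 8)| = 20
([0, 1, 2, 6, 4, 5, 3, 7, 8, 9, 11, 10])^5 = [0, 1, 2, 6, 4, 5, 3, 7, 8, 9, 11, 10]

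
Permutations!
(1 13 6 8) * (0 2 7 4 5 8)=[2, 13, 7, 3, 5, 8, 0, 4, 1, 9, 10, 11, 12, 6]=(0 2 7 4 5 8 1 13 6)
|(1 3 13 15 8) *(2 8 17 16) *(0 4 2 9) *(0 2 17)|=|(0 4 17 16 9 2 8 1 3 13 15)|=11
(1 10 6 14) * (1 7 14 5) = (1 10 6 5)(7 14) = [0, 10, 2, 3, 4, 1, 5, 14, 8, 9, 6, 11, 12, 13, 7]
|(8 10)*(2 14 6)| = |(2 14 6)(8 10)| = 6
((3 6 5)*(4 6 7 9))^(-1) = (3 5 6 4 9 7)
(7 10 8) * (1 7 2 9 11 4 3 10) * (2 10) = (1 7)(2 9 11 4 3)(8 10) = [0, 7, 9, 2, 3, 5, 6, 1, 10, 11, 8, 4]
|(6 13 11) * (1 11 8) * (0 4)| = 10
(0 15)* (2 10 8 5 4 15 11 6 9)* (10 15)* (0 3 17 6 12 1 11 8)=[8, 11, 15, 17, 10, 4, 9, 7, 5, 2, 0, 12, 1, 13, 14, 3, 16, 6]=(0 8 5 4 10)(1 11 12)(2 15 3 17 6 9)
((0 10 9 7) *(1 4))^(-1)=((0 10 9 7)(1 4))^(-1)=(0 7 9 10)(1 4)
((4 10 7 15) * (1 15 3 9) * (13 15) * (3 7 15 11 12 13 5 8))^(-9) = (15)(1 5 8 3 9)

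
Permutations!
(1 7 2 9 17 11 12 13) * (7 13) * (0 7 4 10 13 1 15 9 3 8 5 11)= (0 7 2 3 8 5 11 12 4 10 13 15 9 17)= [7, 1, 3, 8, 10, 11, 6, 2, 5, 17, 13, 12, 4, 15, 14, 9, 16, 0]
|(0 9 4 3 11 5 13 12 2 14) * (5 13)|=|(0 9 4 3 11 13 12 2 14)|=9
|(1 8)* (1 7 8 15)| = 2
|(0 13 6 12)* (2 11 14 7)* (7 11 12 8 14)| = |(0 13 6 8 14 11 7 2 12)| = 9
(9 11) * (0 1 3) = (0 1 3)(9 11) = [1, 3, 2, 0, 4, 5, 6, 7, 8, 11, 10, 9]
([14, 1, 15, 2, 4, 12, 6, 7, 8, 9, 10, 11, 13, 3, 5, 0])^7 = (0 15 2 3 13 12 5 14)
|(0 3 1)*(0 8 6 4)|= 6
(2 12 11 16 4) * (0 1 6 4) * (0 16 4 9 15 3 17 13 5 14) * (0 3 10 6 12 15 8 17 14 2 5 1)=[0, 12, 15, 14, 5, 2, 9, 7, 17, 8, 6, 4, 11, 1, 3, 10, 16, 13]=(1 12 11 4 5 2 15 10 6 9 8 17 13)(3 14)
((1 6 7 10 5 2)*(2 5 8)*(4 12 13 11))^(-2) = (1 8 7)(2 10 6)(4 13)(11 12)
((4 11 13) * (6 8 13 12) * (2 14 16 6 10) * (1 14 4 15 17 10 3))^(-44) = (1 12 4 10 15 8 16)(2 17 13 6 14 3 11)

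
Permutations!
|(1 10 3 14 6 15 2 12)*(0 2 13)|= 10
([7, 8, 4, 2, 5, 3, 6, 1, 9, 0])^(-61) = [9, 7, 3, 5, 2, 4, 6, 0, 1, 8]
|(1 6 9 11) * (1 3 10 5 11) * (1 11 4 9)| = |(1 6)(3 10 5 4 9 11)| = 6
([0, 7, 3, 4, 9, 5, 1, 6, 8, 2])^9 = (2 3 4 9)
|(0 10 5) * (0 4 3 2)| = 6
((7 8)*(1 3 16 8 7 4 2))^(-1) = (1 2 4 8 16 3)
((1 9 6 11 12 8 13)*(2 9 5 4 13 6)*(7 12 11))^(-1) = ((1 5 4 13)(2 9)(6 7 12 8))^(-1) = (1 13 4 5)(2 9)(6 8 12 7)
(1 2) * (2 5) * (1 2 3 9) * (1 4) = (1 5 3 9 4) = [0, 5, 2, 9, 1, 3, 6, 7, 8, 4]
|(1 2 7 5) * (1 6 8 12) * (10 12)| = |(1 2 7 5 6 8 10 12)| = 8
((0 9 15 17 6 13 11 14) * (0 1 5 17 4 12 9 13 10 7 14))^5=((0 13 11)(1 5 17 6 10 7 14)(4 12 9 15))^5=(0 11 13)(1 7 6 5 14 10 17)(4 12 9 15)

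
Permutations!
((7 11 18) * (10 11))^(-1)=(7 18 11 10)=((7 10 11 18))^(-1)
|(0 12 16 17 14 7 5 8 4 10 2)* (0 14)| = |(0 12 16 17)(2 14 7 5 8 4 10)| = 28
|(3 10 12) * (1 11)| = |(1 11)(3 10 12)| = 6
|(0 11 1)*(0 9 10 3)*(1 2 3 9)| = |(0 11 2 3)(9 10)| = 4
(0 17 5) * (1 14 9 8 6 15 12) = [17, 14, 2, 3, 4, 0, 15, 7, 6, 8, 10, 11, 1, 13, 9, 12, 16, 5] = (0 17 5)(1 14 9 8 6 15 12)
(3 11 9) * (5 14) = [0, 1, 2, 11, 4, 14, 6, 7, 8, 3, 10, 9, 12, 13, 5] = (3 11 9)(5 14)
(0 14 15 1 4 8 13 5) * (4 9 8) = (0 14 15 1 9 8 13 5) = [14, 9, 2, 3, 4, 0, 6, 7, 13, 8, 10, 11, 12, 5, 15, 1]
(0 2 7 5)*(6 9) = (0 2 7 5)(6 9) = [2, 1, 7, 3, 4, 0, 9, 5, 8, 6]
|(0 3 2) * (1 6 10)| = |(0 3 2)(1 6 10)| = 3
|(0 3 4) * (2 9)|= |(0 3 4)(2 9)|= 6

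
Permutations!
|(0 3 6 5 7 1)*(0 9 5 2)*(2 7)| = |(0 3 6 7 1 9 5 2)| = 8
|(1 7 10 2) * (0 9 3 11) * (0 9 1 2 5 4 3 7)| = 14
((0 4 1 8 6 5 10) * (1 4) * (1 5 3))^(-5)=(0 5 10)(1 3 6 8)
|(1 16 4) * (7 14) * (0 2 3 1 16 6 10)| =6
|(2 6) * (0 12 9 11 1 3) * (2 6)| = 6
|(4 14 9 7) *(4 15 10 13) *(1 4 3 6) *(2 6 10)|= 24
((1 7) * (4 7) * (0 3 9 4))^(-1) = (0 1 7 4 9 3)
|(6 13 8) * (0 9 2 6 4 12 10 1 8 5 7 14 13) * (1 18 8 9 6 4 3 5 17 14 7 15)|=|(0 6)(1 9 2 4 12 10 18 8 3 5 15)(13 17 14)|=66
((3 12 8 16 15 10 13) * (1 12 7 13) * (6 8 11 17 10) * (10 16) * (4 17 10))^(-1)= ((1 12 11 10)(3 7 13)(4 17 16 15 6 8))^(-1)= (1 10 11 12)(3 13 7)(4 8 6 15 16 17)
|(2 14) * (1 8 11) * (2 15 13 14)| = |(1 8 11)(13 14 15)| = 3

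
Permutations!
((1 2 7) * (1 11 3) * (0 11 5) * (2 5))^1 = ((0 11 3 1 5)(2 7))^1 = (0 11 3 1 5)(2 7)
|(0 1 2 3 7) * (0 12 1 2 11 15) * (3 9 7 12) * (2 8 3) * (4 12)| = |(0 8 3 4 12 1 11 15)(2 9 7)| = 24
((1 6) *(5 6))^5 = (1 6 5)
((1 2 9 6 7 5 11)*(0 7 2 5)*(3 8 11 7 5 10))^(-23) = ((0 5 7)(1 10 3 8 11)(2 9 6))^(-23) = (0 5 7)(1 3 11 10 8)(2 9 6)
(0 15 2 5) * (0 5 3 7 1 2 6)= (0 15 6)(1 2 3 7)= [15, 2, 3, 7, 4, 5, 0, 1, 8, 9, 10, 11, 12, 13, 14, 6]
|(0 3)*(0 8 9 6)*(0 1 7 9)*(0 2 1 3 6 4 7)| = |(0 6 3 8 2 1)(4 7 9)| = 6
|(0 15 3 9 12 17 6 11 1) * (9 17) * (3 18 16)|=18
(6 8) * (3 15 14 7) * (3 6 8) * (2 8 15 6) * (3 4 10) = (2 8 15 14 7)(3 6 4 10) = [0, 1, 8, 6, 10, 5, 4, 2, 15, 9, 3, 11, 12, 13, 7, 14]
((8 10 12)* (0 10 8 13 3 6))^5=((0 10 12 13 3 6))^5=(0 6 3 13 12 10)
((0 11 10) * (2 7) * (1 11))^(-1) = (0 10 11 1)(2 7)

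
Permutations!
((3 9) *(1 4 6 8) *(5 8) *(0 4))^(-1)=((0 4 6 5 8 1)(3 9))^(-1)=(0 1 8 5 6 4)(3 9)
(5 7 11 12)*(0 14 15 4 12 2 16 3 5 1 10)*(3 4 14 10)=(0 10)(1 3 5 7 11 2 16 4 12)(14 15)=[10, 3, 16, 5, 12, 7, 6, 11, 8, 9, 0, 2, 1, 13, 15, 14, 4]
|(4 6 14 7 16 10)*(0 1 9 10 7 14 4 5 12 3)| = |(0 1 9 10 5 12 3)(4 6)(7 16)| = 14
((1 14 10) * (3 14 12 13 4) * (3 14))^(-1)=((1 12 13 4 14 10))^(-1)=(1 10 14 4 13 12)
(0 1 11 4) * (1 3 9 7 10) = (0 3 9 7 10 1 11 4) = [3, 11, 2, 9, 0, 5, 6, 10, 8, 7, 1, 4]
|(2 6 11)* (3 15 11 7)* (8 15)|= |(2 6 7 3 8 15 11)|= 7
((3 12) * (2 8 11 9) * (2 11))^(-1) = (2 8)(3 12)(9 11)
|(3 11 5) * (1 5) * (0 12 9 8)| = 4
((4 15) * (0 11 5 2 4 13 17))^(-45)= (0 2 13 11 4 17 5 15)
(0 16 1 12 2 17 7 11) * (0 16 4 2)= (0 4 2 17 7 11 16 1 12)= [4, 12, 17, 3, 2, 5, 6, 11, 8, 9, 10, 16, 0, 13, 14, 15, 1, 7]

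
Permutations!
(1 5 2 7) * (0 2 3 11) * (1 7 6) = (0 2 6 1 5 3 11) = [2, 5, 6, 11, 4, 3, 1, 7, 8, 9, 10, 0]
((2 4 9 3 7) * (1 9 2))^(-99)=((1 9 3 7)(2 4))^(-99)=(1 9 3 7)(2 4)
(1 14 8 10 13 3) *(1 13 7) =(1 14 8 10 7)(3 13) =[0, 14, 2, 13, 4, 5, 6, 1, 10, 9, 7, 11, 12, 3, 8]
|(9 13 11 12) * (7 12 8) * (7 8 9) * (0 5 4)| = 6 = |(0 5 4)(7 12)(9 13 11)|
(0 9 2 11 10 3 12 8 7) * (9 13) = [13, 1, 11, 12, 4, 5, 6, 0, 7, 2, 3, 10, 8, 9] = (0 13 9 2 11 10 3 12 8 7)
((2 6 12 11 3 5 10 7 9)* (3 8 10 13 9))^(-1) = ((2 6 12 11 8 10 7 3 5 13 9))^(-1) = (2 9 13 5 3 7 10 8 11 12 6)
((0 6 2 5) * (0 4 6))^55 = ((2 5 4 6))^55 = (2 6 4 5)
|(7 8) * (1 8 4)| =4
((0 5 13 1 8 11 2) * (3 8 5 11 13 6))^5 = ((0 11 2)(1 5 6 3 8 13))^5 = (0 2 11)(1 13 8 3 6 5)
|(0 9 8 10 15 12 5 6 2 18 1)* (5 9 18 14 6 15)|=|(0 18 1)(2 14 6)(5 15 12 9 8 10)|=6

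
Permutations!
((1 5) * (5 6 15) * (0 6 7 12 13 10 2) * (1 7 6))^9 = ((0 1 6 15 5 7 12 13 10 2))^9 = (0 2 10 13 12 7 5 15 6 1)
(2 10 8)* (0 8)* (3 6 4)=(0 8 2 10)(3 6 4)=[8, 1, 10, 6, 3, 5, 4, 7, 2, 9, 0]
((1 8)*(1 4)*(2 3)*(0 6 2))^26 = (0 2)(1 4 8)(3 6)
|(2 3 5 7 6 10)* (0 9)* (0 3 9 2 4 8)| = |(0 2 9 3 5 7 6 10 4 8)| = 10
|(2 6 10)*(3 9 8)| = 3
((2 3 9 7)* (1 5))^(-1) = ((1 5)(2 3 9 7))^(-1) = (1 5)(2 7 9 3)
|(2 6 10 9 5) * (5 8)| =6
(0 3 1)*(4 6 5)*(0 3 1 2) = (0 1 3 2)(4 6 5) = [1, 3, 0, 2, 6, 4, 5]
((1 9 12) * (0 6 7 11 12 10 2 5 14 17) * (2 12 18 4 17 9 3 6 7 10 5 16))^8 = (0 11 4)(1 10 3 12 6)(5 9 14)(7 18 17)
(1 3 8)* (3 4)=(1 4 3 8)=[0, 4, 2, 8, 3, 5, 6, 7, 1]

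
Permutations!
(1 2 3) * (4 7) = (1 2 3)(4 7) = [0, 2, 3, 1, 7, 5, 6, 4]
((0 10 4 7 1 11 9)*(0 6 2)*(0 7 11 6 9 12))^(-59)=(0 10 4 11 12)(1 6 2 7)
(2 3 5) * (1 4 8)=(1 4 8)(2 3 5)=[0, 4, 3, 5, 8, 2, 6, 7, 1]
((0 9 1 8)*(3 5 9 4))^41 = (0 8 1 9 5 3 4)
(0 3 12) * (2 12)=[3, 1, 12, 2, 4, 5, 6, 7, 8, 9, 10, 11, 0]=(0 3 2 12)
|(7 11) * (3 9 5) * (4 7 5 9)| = |(3 4 7 11 5)| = 5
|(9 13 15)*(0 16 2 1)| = 12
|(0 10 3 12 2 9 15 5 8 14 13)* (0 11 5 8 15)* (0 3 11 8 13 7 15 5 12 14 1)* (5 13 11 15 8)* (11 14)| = 70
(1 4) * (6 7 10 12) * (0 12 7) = (0 12 6)(1 4)(7 10) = [12, 4, 2, 3, 1, 5, 0, 10, 8, 9, 7, 11, 6]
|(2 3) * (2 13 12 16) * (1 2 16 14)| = 6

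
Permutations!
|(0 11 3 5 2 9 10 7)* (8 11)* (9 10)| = |(0 8 11 3 5 2 10 7)| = 8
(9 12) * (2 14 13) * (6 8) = (2 14 13)(6 8)(9 12) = [0, 1, 14, 3, 4, 5, 8, 7, 6, 12, 10, 11, 9, 2, 13]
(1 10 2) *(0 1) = (0 1 10 2) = [1, 10, 0, 3, 4, 5, 6, 7, 8, 9, 2]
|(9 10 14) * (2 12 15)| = |(2 12 15)(9 10 14)| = 3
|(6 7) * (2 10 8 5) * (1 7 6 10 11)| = 7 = |(1 7 10 8 5 2 11)|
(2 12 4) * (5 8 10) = (2 12 4)(5 8 10) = [0, 1, 12, 3, 2, 8, 6, 7, 10, 9, 5, 11, 4]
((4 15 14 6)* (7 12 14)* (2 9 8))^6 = (15)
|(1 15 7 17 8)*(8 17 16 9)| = 6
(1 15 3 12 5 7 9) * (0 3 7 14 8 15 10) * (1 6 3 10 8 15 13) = (0 10)(1 8 13)(3 12 5 14 15 7 9 6) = [10, 8, 2, 12, 4, 14, 3, 9, 13, 6, 0, 11, 5, 1, 15, 7]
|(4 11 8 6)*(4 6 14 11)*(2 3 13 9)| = 12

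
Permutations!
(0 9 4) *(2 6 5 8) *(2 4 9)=(9)(0 2 6 5 8 4)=[2, 1, 6, 3, 0, 8, 5, 7, 4, 9]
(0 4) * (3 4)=(0 3 4)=[3, 1, 2, 4, 0]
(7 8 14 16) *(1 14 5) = (1 14 16 7 8 5) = [0, 14, 2, 3, 4, 1, 6, 8, 5, 9, 10, 11, 12, 13, 16, 15, 7]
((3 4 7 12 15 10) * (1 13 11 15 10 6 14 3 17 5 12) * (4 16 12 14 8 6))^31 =((1 13 11 15 4 7)(3 16 12 10 17 5 14)(6 8))^31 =(1 13 11 15 4 7)(3 10 14 12 5 16 17)(6 8)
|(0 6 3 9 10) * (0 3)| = 6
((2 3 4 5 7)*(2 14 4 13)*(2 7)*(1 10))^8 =((1 10)(2 3 13 7 14 4 5))^8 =(2 3 13 7 14 4 5)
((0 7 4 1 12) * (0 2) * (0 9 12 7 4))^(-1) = ((0 4 1 7)(2 9 12))^(-1) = (0 7 1 4)(2 12 9)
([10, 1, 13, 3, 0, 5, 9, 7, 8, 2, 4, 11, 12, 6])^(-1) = (0 4 10)(2 9 6 13)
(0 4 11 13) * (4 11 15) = (0 11 13)(4 15) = [11, 1, 2, 3, 15, 5, 6, 7, 8, 9, 10, 13, 12, 0, 14, 4]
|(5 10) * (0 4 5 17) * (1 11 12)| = 15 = |(0 4 5 10 17)(1 11 12)|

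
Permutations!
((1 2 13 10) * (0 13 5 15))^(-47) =(0 10 2 15 13 1 5)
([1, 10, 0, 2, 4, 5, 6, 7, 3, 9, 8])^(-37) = (0 2 3 8 10 1)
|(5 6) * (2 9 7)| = 6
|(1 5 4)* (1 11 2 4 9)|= 3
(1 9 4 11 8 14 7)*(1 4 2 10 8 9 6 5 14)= (1 6 5 14 7 4 11 9 2 10 8)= [0, 6, 10, 3, 11, 14, 5, 4, 1, 2, 8, 9, 12, 13, 7]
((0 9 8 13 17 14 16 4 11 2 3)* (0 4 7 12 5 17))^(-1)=((0 9 8 13)(2 3 4 11)(5 17 14 16 7 12))^(-1)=(0 13 8 9)(2 11 4 3)(5 12 7 16 14 17)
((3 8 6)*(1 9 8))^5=(9)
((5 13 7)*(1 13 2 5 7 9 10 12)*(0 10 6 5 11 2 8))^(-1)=((0 10 12 1 13 9 6 5 8)(2 11))^(-1)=(0 8 5 6 9 13 1 12 10)(2 11)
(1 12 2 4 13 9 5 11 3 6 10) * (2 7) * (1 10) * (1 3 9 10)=(1 12 7 2 4 13 10)(3 6)(5 11 9)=[0, 12, 4, 6, 13, 11, 3, 2, 8, 5, 1, 9, 7, 10]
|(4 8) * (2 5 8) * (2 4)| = 3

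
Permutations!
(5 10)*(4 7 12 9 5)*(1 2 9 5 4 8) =(1 2 9 4 7 12 5 10 8) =[0, 2, 9, 3, 7, 10, 6, 12, 1, 4, 8, 11, 5]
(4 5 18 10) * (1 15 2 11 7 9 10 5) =(1 15 2 11 7 9 10 4)(5 18) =[0, 15, 11, 3, 1, 18, 6, 9, 8, 10, 4, 7, 12, 13, 14, 2, 16, 17, 5]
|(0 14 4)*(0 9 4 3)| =|(0 14 3)(4 9)| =6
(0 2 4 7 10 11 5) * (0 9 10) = [2, 1, 4, 3, 7, 9, 6, 0, 8, 10, 11, 5] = (0 2 4 7)(5 9 10 11)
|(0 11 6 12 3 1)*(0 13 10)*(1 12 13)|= 10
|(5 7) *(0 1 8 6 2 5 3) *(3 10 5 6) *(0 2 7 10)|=|(0 1 8 3 2 6 7)(5 10)|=14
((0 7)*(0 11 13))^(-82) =((0 7 11 13))^(-82) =(0 11)(7 13)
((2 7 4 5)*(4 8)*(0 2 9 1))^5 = (0 5 7 1 4 2 9 8)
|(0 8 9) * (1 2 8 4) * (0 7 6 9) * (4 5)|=6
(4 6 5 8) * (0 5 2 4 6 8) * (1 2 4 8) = [5, 2, 8, 3, 1, 0, 4, 7, 6] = (0 5)(1 2 8 6 4)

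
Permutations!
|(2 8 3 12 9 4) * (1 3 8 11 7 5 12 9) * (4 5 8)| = |(1 3 9 5 12)(2 11 7 8 4)| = 5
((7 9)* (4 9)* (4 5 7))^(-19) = ((4 9)(5 7))^(-19) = (4 9)(5 7)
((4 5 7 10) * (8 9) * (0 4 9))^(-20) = ((0 4 5 7 10 9 8))^(-20) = (0 4 5 7 10 9 8)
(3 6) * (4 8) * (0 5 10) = (0 5 10)(3 6)(4 8) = [5, 1, 2, 6, 8, 10, 3, 7, 4, 9, 0]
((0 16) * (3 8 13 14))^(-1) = ((0 16)(3 8 13 14))^(-1) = (0 16)(3 14 13 8)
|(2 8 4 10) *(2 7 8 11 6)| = |(2 11 6)(4 10 7 8)| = 12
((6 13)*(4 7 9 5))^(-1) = ((4 7 9 5)(6 13))^(-1) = (4 5 9 7)(6 13)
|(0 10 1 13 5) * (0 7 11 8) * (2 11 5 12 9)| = |(0 10 1 13 12 9 2 11 8)(5 7)| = 18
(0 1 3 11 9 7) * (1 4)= (0 4 1 3 11 9 7)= [4, 3, 2, 11, 1, 5, 6, 0, 8, 7, 10, 9]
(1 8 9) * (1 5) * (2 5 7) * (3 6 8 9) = (1 9 7 2 5)(3 6 8) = [0, 9, 5, 6, 4, 1, 8, 2, 3, 7]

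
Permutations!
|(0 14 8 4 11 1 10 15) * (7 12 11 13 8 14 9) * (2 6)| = 24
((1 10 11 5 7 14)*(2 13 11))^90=(1 2 11 7)(5 14 10 13)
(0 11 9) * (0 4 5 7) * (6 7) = (0 11 9 4 5 6 7) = [11, 1, 2, 3, 5, 6, 7, 0, 8, 4, 10, 9]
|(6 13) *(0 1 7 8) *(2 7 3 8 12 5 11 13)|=|(0 1 3 8)(2 7 12 5 11 13 6)|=28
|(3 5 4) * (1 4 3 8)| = 6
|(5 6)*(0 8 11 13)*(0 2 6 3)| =|(0 8 11 13 2 6 5 3)| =8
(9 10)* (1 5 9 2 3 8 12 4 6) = [0, 5, 3, 8, 6, 9, 1, 7, 12, 10, 2, 11, 4] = (1 5 9 10 2 3 8 12 4 6)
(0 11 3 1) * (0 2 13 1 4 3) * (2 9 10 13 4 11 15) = (0 15 2 4 3 11)(1 9 10 13) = [15, 9, 4, 11, 3, 5, 6, 7, 8, 10, 13, 0, 12, 1, 14, 2]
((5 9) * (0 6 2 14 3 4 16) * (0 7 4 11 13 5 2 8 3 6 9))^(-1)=((0 9 2 14 6 8 3 11 13 5)(4 16 7))^(-1)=(0 5 13 11 3 8 6 14 2 9)(4 7 16)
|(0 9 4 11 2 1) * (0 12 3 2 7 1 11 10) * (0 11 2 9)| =|(1 12 3 9 4 10 11 7)| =8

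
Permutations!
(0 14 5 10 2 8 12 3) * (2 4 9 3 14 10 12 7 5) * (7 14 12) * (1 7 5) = (0 10 4 9 3)(1 7)(2 8 14) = [10, 7, 8, 0, 9, 5, 6, 1, 14, 3, 4, 11, 12, 13, 2]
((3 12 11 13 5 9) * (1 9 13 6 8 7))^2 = ((1 9 3 12 11 6 8 7)(5 13))^2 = (13)(1 3 11 8)(6 7 9 12)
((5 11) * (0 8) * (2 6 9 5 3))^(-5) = ((0 8)(2 6 9 5 11 3))^(-5) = (0 8)(2 6 9 5 11 3)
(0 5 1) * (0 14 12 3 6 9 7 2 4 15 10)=[5, 14, 4, 6, 15, 1, 9, 2, 8, 7, 0, 11, 3, 13, 12, 10]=(0 5 1 14 12 3 6 9 7 2 4 15 10)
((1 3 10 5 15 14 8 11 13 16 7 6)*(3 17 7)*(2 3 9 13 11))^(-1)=((1 17 7 6)(2 3 10 5 15 14 8)(9 13 16))^(-1)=(1 6 7 17)(2 8 14 15 5 10 3)(9 16 13)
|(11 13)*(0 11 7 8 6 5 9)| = 8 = |(0 11 13 7 8 6 5 9)|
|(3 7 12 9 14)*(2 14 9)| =5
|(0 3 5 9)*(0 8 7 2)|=7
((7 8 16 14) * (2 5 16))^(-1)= ((2 5 16 14 7 8))^(-1)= (2 8 7 14 16 5)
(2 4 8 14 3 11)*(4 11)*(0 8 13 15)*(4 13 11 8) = (0 4 11 2 8 14 3 13 15) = [4, 1, 8, 13, 11, 5, 6, 7, 14, 9, 10, 2, 12, 15, 3, 0]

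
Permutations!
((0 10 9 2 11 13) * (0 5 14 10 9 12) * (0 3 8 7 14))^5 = ((0 9 2 11 13 5)(3 8 7 14 10 12))^5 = (0 5 13 11 2 9)(3 12 10 14 7 8)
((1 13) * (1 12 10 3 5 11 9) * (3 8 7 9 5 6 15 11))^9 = ((1 13 12 10 8 7 9)(3 6 15 11 5))^9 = (1 12 8 9 13 10 7)(3 5 11 15 6)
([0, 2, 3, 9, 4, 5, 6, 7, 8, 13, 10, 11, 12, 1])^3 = (1 9 2 13 3)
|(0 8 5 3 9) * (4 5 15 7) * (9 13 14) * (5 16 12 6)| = 13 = |(0 8 15 7 4 16 12 6 5 3 13 14 9)|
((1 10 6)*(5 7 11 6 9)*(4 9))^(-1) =(1 6 11 7 5 9 4 10) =((1 10 4 9 5 7 11 6))^(-1)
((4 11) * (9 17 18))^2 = (9 18 17)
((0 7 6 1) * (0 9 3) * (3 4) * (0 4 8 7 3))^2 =((0 3 4)(1 9 8 7 6))^2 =(0 4 3)(1 8 6 9 7)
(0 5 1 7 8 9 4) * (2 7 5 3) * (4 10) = [3, 5, 7, 2, 0, 1, 6, 8, 9, 10, 4] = (0 3 2 7 8 9 10 4)(1 5)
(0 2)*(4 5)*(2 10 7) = (0 10 7 2)(4 5) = [10, 1, 0, 3, 5, 4, 6, 2, 8, 9, 7]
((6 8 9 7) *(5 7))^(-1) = (5 9 8 6 7)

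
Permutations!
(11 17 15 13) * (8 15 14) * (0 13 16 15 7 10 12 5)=(0 13 11 17 14 8 7 10 12 5)(15 16)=[13, 1, 2, 3, 4, 0, 6, 10, 7, 9, 12, 17, 5, 11, 8, 16, 15, 14]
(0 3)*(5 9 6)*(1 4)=[3, 4, 2, 0, 1, 9, 5, 7, 8, 6]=(0 3)(1 4)(5 9 6)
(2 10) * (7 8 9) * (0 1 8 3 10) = (0 1 8 9 7 3 10 2) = [1, 8, 0, 10, 4, 5, 6, 3, 9, 7, 2]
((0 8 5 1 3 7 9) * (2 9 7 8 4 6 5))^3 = (0 5 8)(1 2 4)(3 9 6)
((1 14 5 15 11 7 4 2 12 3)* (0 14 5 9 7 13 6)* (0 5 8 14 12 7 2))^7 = ((0 12 3 1 8 14 9 2 7 4)(5 15 11 13 6))^7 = (0 2 8 12 7 14 3 4 9 1)(5 11 6 15 13)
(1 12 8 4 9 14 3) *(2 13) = (1 12 8 4 9 14 3)(2 13) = [0, 12, 13, 1, 9, 5, 6, 7, 4, 14, 10, 11, 8, 2, 3]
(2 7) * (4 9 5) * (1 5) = (1 5 4 9)(2 7) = [0, 5, 7, 3, 9, 4, 6, 2, 8, 1]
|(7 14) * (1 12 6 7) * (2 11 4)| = 15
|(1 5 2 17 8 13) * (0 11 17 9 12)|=10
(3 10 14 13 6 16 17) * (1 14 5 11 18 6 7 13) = (1 14)(3 10 5 11 18 6 16 17)(7 13) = [0, 14, 2, 10, 4, 11, 16, 13, 8, 9, 5, 18, 12, 7, 1, 15, 17, 3, 6]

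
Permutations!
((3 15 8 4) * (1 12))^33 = ((1 12)(3 15 8 4))^33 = (1 12)(3 15 8 4)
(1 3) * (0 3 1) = (0 3) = [3, 1, 2, 0]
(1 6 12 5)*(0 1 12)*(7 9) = [1, 6, 2, 3, 4, 12, 0, 9, 8, 7, 10, 11, 5] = (0 1 6)(5 12)(7 9)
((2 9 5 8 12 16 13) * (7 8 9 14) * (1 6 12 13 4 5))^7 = ((1 6 12 16 4 5 9)(2 14 7 8 13))^7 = (16)(2 7 13 14 8)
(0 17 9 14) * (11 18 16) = [17, 1, 2, 3, 4, 5, 6, 7, 8, 14, 10, 18, 12, 13, 0, 15, 11, 9, 16] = (0 17 9 14)(11 18 16)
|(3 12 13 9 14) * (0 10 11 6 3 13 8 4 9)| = 11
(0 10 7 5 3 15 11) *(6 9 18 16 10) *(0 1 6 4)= [4, 6, 2, 15, 0, 3, 9, 5, 8, 18, 7, 1, 12, 13, 14, 11, 10, 17, 16]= (0 4)(1 6 9 18 16 10 7 5 3 15 11)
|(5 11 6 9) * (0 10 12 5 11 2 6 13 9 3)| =21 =|(0 10 12 5 2 6 3)(9 11 13)|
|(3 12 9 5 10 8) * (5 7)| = |(3 12 9 7 5 10 8)| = 7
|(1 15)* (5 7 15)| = 4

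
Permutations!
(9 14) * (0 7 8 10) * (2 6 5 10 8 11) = [7, 1, 6, 3, 4, 10, 5, 11, 8, 14, 0, 2, 12, 13, 9] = (0 7 11 2 6 5 10)(9 14)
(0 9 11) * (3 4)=(0 9 11)(3 4)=[9, 1, 2, 4, 3, 5, 6, 7, 8, 11, 10, 0]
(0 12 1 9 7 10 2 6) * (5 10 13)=(0 12 1 9 7 13 5 10 2 6)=[12, 9, 6, 3, 4, 10, 0, 13, 8, 7, 2, 11, 1, 5]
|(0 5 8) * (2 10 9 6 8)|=7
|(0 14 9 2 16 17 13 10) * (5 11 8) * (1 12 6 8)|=24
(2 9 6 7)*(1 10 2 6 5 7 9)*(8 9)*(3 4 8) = (1 10 2)(3 4 8 9 5 7 6) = [0, 10, 1, 4, 8, 7, 3, 6, 9, 5, 2]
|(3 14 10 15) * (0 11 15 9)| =|(0 11 15 3 14 10 9)| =7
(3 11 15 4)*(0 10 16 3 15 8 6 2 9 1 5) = [10, 5, 9, 11, 15, 0, 2, 7, 6, 1, 16, 8, 12, 13, 14, 4, 3] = (0 10 16 3 11 8 6 2 9 1 5)(4 15)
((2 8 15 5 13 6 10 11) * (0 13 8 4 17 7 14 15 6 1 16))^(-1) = (0 16 1 13)(2 11 10 6 8 5 15 14 7 17 4)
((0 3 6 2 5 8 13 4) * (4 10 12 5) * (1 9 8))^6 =(0 3 6 2 4)(1 5 12 10 13 8 9)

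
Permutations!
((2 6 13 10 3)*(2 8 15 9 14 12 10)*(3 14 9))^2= ((2 6 13)(3 8 15)(10 14 12))^2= (2 13 6)(3 15 8)(10 12 14)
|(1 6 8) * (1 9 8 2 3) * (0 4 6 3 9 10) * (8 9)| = |(0 4 6 2 8 10)(1 3)| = 6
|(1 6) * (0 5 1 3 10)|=6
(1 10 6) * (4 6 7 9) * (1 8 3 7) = (1 10)(3 7 9 4 6 8) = [0, 10, 2, 7, 6, 5, 8, 9, 3, 4, 1]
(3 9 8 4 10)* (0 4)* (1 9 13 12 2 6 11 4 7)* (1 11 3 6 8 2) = (0 7 11 4 10 6 3 13 12 1 9 2 8) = [7, 9, 8, 13, 10, 5, 3, 11, 0, 2, 6, 4, 1, 12]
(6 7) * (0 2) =[2, 1, 0, 3, 4, 5, 7, 6] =(0 2)(6 7)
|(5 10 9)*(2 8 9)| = |(2 8 9 5 10)| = 5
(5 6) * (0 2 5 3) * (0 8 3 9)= [2, 1, 5, 8, 4, 6, 9, 7, 3, 0]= (0 2 5 6 9)(3 8)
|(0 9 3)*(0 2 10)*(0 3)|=|(0 9)(2 10 3)|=6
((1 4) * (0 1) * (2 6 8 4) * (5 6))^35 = (8) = ((0 1 2 5 6 8 4))^35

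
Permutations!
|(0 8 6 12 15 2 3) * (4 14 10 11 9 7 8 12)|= |(0 12 15 2 3)(4 14 10 11 9 7 8 6)|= 40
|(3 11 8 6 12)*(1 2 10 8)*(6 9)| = |(1 2 10 8 9 6 12 3 11)| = 9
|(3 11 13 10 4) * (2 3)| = 6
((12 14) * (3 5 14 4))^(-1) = (3 4 12 14 5)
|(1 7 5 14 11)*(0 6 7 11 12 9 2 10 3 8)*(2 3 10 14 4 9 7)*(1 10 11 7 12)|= 22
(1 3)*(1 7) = (1 3 7) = [0, 3, 2, 7, 4, 5, 6, 1]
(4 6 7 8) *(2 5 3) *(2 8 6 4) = [0, 1, 5, 8, 4, 3, 7, 6, 2] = (2 5 3 8)(6 7)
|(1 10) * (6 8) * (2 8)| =6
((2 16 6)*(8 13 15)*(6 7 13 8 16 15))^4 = (2 13 16)(6 7 15)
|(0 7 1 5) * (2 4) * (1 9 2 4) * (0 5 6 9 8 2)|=|(0 7 8 2 1 6 9)|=7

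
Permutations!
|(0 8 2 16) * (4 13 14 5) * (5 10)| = 20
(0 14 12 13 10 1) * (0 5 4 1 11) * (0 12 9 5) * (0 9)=[14, 9, 2, 3, 1, 4, 6, 7, 8, 5, 11, 12, 13, 10, 0]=(0 14)(1 9 5 4)(10 11 12 13)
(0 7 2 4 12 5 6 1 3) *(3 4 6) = (0 7 2 6 1 4 12 5 3) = [7, 4, 6, 0, 12, 3, 1, 2, 8, 9, 10, 11, 5]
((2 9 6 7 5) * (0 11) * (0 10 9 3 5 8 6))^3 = (0 9 10 11)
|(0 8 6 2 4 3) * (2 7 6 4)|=4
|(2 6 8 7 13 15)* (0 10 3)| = 6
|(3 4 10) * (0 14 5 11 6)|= 15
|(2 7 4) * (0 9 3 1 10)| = |(0 9 3 1 10)(2 7 4)| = 15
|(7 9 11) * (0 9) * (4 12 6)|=12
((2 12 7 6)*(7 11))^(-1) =((2 12 11 7 6))^(-1) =(2 6 7 11 12)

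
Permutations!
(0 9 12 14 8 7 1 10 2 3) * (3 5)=(0 9 12 14 8 7 1 10 2 5 3)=[9, 10, 5, 0, 4, 3, 6, 1, 7, 12, 2, 11, 14, 13, 8]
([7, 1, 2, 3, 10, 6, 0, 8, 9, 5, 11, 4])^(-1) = (0 6 5 9 8 7)(4 11 10)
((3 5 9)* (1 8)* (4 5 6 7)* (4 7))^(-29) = (1 8)(3 6 4 5 9)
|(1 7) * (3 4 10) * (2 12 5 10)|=|(1 7)(2 12 5 10 3 4)|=6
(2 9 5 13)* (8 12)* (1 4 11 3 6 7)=(1 4 11 3 6 7)(2 9 5 13)(8 12)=[0, 4, 9, 6, 11, 13, 7, 1, 12, 5, 10, 3, 8, 2]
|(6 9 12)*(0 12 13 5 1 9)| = |(0 12 6)(1 9 13 5)| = 12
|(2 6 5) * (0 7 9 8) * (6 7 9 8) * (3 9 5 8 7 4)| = 8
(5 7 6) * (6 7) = [0, 1, 2, 3, 4, 6, 5, 7] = (7)(5 6)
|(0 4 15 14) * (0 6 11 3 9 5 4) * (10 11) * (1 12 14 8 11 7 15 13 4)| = 12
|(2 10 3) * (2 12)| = 4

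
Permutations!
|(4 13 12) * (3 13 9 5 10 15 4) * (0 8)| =30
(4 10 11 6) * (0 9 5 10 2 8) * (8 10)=[9, 1, 10, 3, 2, 8, 4, 7, 0, 5, 11, 6]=(0 9 5 8)(2 10 11 6 4)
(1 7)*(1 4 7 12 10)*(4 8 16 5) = (1 12 10)(4 7 8 16 5) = [0, 12, 2, 3, 7, 4, 6, 8, 16, 9, 1, 11, 10, 13, 14, 15, 5]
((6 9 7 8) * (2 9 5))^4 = (2 6 7)(5 8 9)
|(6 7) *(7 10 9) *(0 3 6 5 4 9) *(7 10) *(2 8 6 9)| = 12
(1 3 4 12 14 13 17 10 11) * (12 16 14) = (1 3 4 16 14 13 17 10 11) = [0, 3, 2, 4, 16, 5, 6, 7, 8, 9, 11, 1, 12, 17, 13, 15, 14, 10]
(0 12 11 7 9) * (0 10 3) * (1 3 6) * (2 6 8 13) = [12, 3, 6, 0, 4, 5, 1, 9, 13, 10, 8, 7, 11, 2] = (0 12 11 7 9 10 8 13 2 6 1 3)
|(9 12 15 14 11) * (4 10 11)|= |(4 10 11 9 12 15 14)|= 7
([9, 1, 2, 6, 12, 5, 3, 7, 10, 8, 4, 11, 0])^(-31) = [12, 1, 2, 6, 10, 5, 3, 7, 9, 0, 8, 11, 4]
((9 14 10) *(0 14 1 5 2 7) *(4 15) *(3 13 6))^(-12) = (15)(0 1)(2 10)(5 14)(7 9)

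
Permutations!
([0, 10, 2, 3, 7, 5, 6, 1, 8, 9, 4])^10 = (1 4)(7 10)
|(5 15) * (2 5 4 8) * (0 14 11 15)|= |(0 14 11 15 4 8 2 5)|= 8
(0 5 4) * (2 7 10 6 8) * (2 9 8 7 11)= [5, 1, 11, 3, 0, 4, 7, 10, 9, 8, 6, 2]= (0 5 4)(2 11)(6 7 10)(8 9)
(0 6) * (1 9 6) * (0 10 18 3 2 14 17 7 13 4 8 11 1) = (1 9 6 10 18 3 2 14 17 7 13 4 8 11) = [0, 9, 14, 2, 8, 5, 10, 13, 11, 6, 18, 1, 12, 4, 17, 15, 16, 7, 3]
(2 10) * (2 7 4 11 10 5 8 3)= [0, 1, 5, 2, 11, 8, 6, 4, 3, 9, 7, 10]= (2 5 8 3)(4 11 10 7)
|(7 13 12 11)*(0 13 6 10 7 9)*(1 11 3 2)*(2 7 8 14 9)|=30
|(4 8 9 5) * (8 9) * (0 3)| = 6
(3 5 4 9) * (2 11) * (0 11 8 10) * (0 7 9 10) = (0 11 2 8)(3 5 4 10 7 9) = [11, 1, 8, 5, 10, 4, 6, 9, 0, 3, 7, 2]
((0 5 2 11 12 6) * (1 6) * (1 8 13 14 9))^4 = ((0 5 2 11 12 8 13 14 9 1 6))^4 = (0 12 9 5 8 1 2 13 6 11 14)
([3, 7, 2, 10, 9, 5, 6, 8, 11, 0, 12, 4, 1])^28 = [4, 10, 2, 9, 8, 5, 6, 12, 1, 11, 0, 7, 3]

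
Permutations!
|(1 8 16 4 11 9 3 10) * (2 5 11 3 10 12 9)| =|(1 8 16 4 3 12 9 10)(2 5 11)| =24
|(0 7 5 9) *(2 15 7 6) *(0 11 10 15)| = |(0 6 2)(5 9 11 10 15 7)| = 6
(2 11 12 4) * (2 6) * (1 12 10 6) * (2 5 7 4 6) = (1 12 6 5 7 4)(2 11 10) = [0, 12, 11, 3, 1, 7, 5, 4, 8, 9, 2, 10, 6]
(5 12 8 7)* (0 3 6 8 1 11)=[3, 11, 2, 6, 4, 12, 8, 5, 7, 9, 10, 0, 1]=(0 3 6 8 7 5 12 1 11)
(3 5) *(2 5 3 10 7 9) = (2 5 10 7 9) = [0, 1, 5, 3, 4, 10, 6, 9, 8, 2, 7]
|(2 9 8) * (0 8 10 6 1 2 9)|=7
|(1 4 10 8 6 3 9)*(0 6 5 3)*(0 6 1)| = 8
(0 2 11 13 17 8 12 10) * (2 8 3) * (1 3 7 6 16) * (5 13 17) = (0 8 12 10)(1 3 2 11 17 7 6 16)(5 13) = [8, 3, 11, 2, 4, 13, 16, 6, 12, 9, 0, 17, 10, 5, 14, 15, 1, 7]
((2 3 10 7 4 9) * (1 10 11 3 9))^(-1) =(1 4 7 10)(2 9)(3 11)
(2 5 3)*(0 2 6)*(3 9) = (0 2 5 9 3 6) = [2, 1, 5, 6, 4, 9, 0, 7, 8, 3]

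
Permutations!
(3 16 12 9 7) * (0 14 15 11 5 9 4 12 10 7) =(0 14 15 11 5 9)(3 16 10 7)(4 12) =[14, 1, 2, 16, 12, 9, 6, 3, 8, 0, 7, 5, 4, 13, 15, 11, 10]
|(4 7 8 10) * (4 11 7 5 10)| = 6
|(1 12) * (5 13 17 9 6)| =|(1 12)(5 13 17 9 6)| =10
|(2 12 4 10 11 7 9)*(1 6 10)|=|(1 6 10 11 7 9 2 12 4)|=9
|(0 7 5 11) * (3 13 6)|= 12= |(0 7 5 11)(3 13 6)|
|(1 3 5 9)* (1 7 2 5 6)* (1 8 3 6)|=4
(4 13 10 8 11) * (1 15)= (1 15)(4 13 10 8 11)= [0, 15, 2, 3, 13, 5, 6, 7, 11, 9, 8, 4, 12, 10, 14, 1]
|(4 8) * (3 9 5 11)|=4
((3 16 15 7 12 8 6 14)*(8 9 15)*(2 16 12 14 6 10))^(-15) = ((2 16 8 10)(3 12 9 15 7 14))^(-15) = (2 16 8 10)(3 15)(7 12)(9 14)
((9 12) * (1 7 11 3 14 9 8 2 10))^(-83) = (1 8 14 7 2 9 11 10 12 3)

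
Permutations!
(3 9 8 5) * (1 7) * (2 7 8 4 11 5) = (1 8 2 7)(3 9 4 11 5) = [0, 8, 7, 9, 11, 3, 6, 1, 2, 4, 10, 5]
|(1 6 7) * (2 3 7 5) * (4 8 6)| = |(1 4 8 6 5 2 3 7)| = 8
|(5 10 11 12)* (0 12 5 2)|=3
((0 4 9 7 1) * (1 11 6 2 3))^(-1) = ((0 4 9 7 11 6 2 3 1))^(-1) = (0 1 3 2 6 11 7 9 4)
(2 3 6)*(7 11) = [0, 1, 3, 6, 4, 5, 2, 11, 8, 9, 10, 7] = (2 3 6)(7 11)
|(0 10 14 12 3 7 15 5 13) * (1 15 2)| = 11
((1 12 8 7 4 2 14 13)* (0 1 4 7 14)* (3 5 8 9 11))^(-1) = ((0 1 12 9 11 3 5 8 14 13 4 2))^(-1) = (0 2 4 13 14 8 5 3 11 9 12 1)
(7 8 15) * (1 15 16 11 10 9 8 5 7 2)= (1 15 2)(5 7)(8 16 11 10 9)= [0, 15, 1, 3, 4, 7, 6, 5, 16, 8, 9, 10, 12, 13, 14, 2, 11]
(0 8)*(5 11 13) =(0 8)(5 11 13) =[8, 1, 2, 3, 4, 11, 6, 7, 0, 9, 10, 13, 12, 5]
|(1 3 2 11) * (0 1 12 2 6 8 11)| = 8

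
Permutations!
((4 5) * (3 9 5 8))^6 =((3 9 5 4 8))^6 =(3 9 5 4 8)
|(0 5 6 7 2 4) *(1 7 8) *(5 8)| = |(0 8 1 7 2 4)(5 6)| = 6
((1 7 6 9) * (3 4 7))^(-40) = ((1 3 4 7 6 9))^(-40) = (1 4 6)(3 7 9)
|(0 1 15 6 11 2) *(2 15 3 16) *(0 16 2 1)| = 12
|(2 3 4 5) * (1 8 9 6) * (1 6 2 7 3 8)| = |(2 8 9)(3 4 5 7)| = 12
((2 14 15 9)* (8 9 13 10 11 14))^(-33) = ((2 8 9)(10 11 14 15 13))^(-33) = (10 14 13 11 15)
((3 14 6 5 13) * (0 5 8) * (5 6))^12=(14)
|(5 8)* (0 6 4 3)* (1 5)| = 12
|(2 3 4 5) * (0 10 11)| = |(0 10 11)(2 3 4 5)| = 12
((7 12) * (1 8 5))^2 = (12)(1 5 8)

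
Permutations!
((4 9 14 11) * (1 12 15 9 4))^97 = ((1 12 15 9 14 11))^97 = (1 12 15 9 14 11)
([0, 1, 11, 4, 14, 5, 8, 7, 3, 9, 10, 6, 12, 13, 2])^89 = (2 4 8 11 14 3 6)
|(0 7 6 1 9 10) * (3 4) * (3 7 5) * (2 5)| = |(0 2 5 3 4 7 6 1 9 10)| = 10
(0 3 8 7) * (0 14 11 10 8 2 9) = (0 3 2 9)(7 14 11 10 8) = [3, 1, 9, 2, 4, 5, 6, 14, 7, 0, 8, 10, 12, 13, 11]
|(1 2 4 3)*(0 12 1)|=6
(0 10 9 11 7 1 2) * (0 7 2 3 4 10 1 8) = (0 1 3 4 10 9 11 2 7 8) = [1, 3, 7, 4, 10, 5, 6, 8, 0, 11, 9, 2]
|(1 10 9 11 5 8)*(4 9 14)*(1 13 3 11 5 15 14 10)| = 9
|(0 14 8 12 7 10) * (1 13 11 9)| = |(0 14 8 12 7 10)(1 13 11 9)| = 12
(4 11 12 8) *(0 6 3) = (0 6 3)(4 11 12 8) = [6, 1, 2, 0, 11, 5, 3, 7, 4, 9, 10, 12, 8]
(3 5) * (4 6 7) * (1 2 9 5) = (1 2 9 5 3)(4 6 7) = [0, 2, 9, 1, 6, 3, 7, 4, 8, 5]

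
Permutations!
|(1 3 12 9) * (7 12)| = 5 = |(1 3 7 12 9)|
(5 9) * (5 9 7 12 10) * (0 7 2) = (0 7 12 10 5 2) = [7, 1, 0, 3, 4, 2, 6, 12, 8, 9, 5, 11, 10]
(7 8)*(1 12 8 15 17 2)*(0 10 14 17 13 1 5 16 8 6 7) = (0 10 14 17 2 5 16 8)(1 12 6 7 15 13) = [10, 12, 5, 3, 4, 16, 7, 15, 0, 9, 14, 11, 6, 1, 17, 13, 8, 2]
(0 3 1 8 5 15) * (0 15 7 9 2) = (15)(0 3 1 8 5 7 9 2) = [3, 8, 0, 1, 4, 7, 6, 9, 5, 2, 10, 11, 12, 13, 14, 15]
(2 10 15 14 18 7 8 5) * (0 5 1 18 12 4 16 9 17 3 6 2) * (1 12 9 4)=(0 5)(1 18 7 8 12)(2 10 15 14 9 17 3 6)(4 16)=[5, 18, 10, 6, 16, 0, 2, 8, 12, 17, 15, 11, 1, 13, 9, 14, 4, 3, 7]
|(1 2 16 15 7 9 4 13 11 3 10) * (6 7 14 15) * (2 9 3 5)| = 12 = |(1 9 4 13 11 5 2 16 6 7 3 10)(14 15)|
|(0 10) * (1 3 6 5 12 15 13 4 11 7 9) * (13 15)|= 10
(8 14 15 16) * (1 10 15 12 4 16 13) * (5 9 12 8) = (1 10 15 13)(4 16 5 9 12)(8 14) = [0, 10, 2, 3, 16, 9, 6, 7, 14, 12, 15, 11, 4, 1, 8, 13, 5]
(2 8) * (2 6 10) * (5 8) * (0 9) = (0 9)(2 5 8 6 10) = [9, 1, 5, 3, 4, 8, 10, 7, 6, 0, 2]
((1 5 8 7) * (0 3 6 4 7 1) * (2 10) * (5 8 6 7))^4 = ((0 3 7)(1 8)(2 10)(4 5 6))^4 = (10)(0 3 7)(4 5 6)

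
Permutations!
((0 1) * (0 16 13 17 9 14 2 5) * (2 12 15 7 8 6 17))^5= ((0 1 16 13 2 5)(6 17 9 14 12 15 7 8))^5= (0 5 2 13 16 1)(6 15 9 8 12 17 7 14)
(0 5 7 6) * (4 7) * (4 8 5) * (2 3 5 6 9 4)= [2, 1, 3, 5, 7, 8, 0, 9, 6, 4]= (0 2 3 5 8 6)(4 7 9)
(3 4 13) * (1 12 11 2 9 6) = (1 12 11 2 9 6)(3 4 13) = [0, 12, 9, 4, 13, 5, 1, 7, 8, 6, 10, 2, 11, 3]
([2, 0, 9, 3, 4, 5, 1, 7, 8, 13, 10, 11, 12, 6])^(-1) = (0 1 6 13 9 2)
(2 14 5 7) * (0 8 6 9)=[8, 1, 14, 3, 4, 7, 9, 2, 6, 0, 10, 11, 12, 13, 5]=(0 8 6 9)(2 14 5 7)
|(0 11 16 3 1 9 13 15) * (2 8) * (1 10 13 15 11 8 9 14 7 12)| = |(0 8 2 9 15)(1 14 7 12)(3 10 13 11 16)| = 20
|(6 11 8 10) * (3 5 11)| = |(3 5 11 8 10 6)| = 6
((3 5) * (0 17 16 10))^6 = (0 16)(10 17)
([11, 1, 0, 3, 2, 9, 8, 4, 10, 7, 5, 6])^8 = (0 4 9 10 6)(2 7 5 8 11)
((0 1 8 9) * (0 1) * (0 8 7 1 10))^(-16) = (10)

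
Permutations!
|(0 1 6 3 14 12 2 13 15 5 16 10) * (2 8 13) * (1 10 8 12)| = 20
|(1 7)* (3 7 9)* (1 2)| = |(1 9 3 7 2)| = 5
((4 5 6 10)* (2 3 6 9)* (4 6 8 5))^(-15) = (6 10)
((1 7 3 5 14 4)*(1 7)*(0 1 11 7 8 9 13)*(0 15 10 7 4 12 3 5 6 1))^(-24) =((1 11 4 8 9 13 15 10 7 5 14 12 3 6))^(-24) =(1 9 7 3 4 15 14)(5 6 8 10 12 11 13)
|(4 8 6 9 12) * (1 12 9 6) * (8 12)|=2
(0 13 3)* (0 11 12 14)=(0 13 3 11 12 14)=[13, 1, 2, 11, 4, 5, 6, 7, 8, 9, 10, 12, 14, 3, 0]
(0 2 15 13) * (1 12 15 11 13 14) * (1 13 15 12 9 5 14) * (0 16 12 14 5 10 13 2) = (1 9 10 13 16 12 14 2 11 15) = [0, 9, 11, 3, 4, 5, 6, 7, 8, 10, 13, 15, 14, 16, 2, 1, 12]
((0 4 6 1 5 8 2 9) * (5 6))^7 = (0 4 5 8 2 9)(1 6)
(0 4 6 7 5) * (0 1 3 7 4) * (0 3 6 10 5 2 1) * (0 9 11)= [3, 6, 1, 7, 10, 9, 4, 2, 8, 11, 5, 0]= (0 3 7 2 1 6 4 10 5 9 11)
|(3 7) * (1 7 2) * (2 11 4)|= 6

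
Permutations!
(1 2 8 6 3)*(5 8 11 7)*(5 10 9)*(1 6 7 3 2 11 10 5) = (1 11 3 6 2 10 9)(5 8 7) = [0, 11, 10, 6, 4, 8, 2, 5, 7, 1, 9, 3]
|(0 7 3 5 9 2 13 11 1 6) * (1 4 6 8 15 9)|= 13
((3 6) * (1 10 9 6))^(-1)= (1 3 6 9 10)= ((1 10 9 6 3))^(-1)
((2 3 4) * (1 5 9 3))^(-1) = (1 2 4 3 9 5) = ((1 5 9 3 4 2))^(-1)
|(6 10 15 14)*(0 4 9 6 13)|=8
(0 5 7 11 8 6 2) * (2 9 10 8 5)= (0 2)(5 7 11)(6 9 10 8)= [2, 1, 0, 3, 4, 7, 9, 11, 6, 10, 8, 5]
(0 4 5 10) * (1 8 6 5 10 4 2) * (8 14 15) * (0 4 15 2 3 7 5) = (0 3 7 5 15 8 6)(1 14 2)(4 10) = [3, 14, 1, 7, 10, 15, 0, 5, 6, 9, 4, 11, 12, 13, 2, 8]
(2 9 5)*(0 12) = (0 12)(2 9 5) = [12, 1, 9, 3, 4, 2, 6, 7, 8, 5, 10, 11, 0]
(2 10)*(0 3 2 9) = [3, 1, 10, 2, 4, 5, 6, 7, 8, 0, 9] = (0 3 2 10 9)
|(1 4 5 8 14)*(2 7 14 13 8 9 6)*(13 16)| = 24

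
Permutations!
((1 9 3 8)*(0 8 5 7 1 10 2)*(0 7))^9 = (10)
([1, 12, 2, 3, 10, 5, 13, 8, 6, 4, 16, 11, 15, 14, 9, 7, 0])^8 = [14, 9, 2, 3, 8, 5, 1, 16, 0, 7, 6, 11, 4, 12, 15, 10, 13]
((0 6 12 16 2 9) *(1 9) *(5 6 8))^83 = (0 5 12 2 9 8 6 16 1)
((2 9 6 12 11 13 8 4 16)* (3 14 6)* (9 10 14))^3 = (2 6 13 16 14 11 4 10 12 8)(3 9)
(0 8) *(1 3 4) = (0 8)(1 3 4) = [8, 3, 2, 4, 1, 5, 6, 7, 0]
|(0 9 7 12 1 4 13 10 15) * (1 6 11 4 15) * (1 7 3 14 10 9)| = 30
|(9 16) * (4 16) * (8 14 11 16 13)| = 7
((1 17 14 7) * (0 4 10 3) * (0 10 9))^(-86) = ((0 4 9)(1 17 14 7)(3 10))^(-86) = (0 4 9)(1 14)(7 17)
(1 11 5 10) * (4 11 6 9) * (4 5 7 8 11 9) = [0, 6, 2, 3, 9, 10, 4, 8, 11, 5, 1, 7] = (1 6 4 9 5 10)(7 8 11)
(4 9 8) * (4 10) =(4 9 8 10) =[0, 1, 2, 3, 9, 5, 6, 7, 10, 8, 4]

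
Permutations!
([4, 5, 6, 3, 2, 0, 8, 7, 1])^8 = [4, 5, 6, 3, 2, 0, 8, 7, 1]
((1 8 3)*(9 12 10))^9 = (12)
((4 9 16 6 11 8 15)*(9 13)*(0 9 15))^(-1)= (0 8 11 6 16 9)(4 15 13)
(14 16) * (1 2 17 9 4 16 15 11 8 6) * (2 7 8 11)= (1 7 8 6)(2 17 9 4 16 14 15)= [0, 7, 17, 3, 16, 5, 1, 8, 6, 4, 10, 11, 12, 13, 15, 2, 14, 9]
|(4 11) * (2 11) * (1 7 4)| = 5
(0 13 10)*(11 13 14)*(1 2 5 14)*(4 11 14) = (14)(0 1 2 5 4 11 13 10) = [1, 2, 5, 3, 11, 4, 6, 7, 8, 9, 0, 13, 12, 10, 14]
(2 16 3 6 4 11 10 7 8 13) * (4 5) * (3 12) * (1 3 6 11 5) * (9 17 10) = (1 3 11 9 17 10 7 8 13 2 16 12 6)(4 5) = [0, 3, 16, 11, 5, 4, 1, 8, 13, 17, 7, 9, 6, 2, 14, 15, 12, 10]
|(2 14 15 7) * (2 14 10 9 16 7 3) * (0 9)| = |(0 9 16 7 14 15 3 2 10)| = 9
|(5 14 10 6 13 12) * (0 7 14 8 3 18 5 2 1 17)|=20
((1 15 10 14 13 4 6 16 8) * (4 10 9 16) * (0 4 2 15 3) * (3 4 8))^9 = ((0 8 1 4 6 2 15 9 16 3)(10 14 13))^9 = (0 3 16 9 15 2 6 4 1 8)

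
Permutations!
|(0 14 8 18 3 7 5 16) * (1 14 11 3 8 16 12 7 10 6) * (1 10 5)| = |(0 11 3 5 12 7 1 14 16)(6 10)(8 18)| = 18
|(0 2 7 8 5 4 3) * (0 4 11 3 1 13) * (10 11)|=11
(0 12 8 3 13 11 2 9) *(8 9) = (0 12 9)(2 8 3 13 11) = [12, 1, 8, 13, 4, 5, 6, 7, 3, 0, 10, 2, 9, 11]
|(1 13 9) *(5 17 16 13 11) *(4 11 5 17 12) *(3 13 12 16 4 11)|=10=|(1 5 16 12 11 17 4 3 13 9)|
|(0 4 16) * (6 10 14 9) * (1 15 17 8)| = 12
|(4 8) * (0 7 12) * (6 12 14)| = 10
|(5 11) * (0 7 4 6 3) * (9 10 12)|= 30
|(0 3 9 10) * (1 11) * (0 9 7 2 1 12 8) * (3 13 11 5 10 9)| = 30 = |(0 13 11 12 8)(1 5 10 3 7 2)|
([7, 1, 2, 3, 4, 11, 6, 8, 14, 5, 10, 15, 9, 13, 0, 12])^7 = [14, 1, 2, 3, 4, 15, 6, 0, 7, 11, 10, 12, 5, 13, 8, 9]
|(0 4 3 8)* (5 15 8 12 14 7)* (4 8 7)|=|(0 8)(3 12 14 4)(5 15 7)|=12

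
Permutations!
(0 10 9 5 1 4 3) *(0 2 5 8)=(0 10 9 8)(1 4 3 2 5)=[10, 4, 5, 2, 3, 1, 6, 7, 0, 8, 9]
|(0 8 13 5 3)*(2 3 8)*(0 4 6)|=15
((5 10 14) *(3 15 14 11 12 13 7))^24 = (3 12 5)(7 11 14)(10 15 13)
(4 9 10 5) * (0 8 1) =[8, 0, 2, 3, 9, 4, 6, 7, 1, 10, 5] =(0 8 1)(4 9 10 5)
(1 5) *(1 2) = (1 5 2) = [0, 5, 1, 3, 4, 2]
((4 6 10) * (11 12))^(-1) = (4 10 6)(11 12)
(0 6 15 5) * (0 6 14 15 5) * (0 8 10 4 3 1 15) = (0 14)(1 15 8 10 4 3)(5 6) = [14, 15, 2, 1, 3, 6, 5, 7, 10, 9, 4, 11, 12, 13, 0, 8]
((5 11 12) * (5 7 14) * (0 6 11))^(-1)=(0 5 14 7 12 11 6)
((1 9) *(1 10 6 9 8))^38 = ((1 8)(6 9 10))^38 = (6 10 9)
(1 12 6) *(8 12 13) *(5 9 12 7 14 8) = (1 13 5 9 12 6)(7 14 8) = [0, 13, 2, 3, 4, 9, 1, 14, 7, 12, 10, 11, 6, 5, 8]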